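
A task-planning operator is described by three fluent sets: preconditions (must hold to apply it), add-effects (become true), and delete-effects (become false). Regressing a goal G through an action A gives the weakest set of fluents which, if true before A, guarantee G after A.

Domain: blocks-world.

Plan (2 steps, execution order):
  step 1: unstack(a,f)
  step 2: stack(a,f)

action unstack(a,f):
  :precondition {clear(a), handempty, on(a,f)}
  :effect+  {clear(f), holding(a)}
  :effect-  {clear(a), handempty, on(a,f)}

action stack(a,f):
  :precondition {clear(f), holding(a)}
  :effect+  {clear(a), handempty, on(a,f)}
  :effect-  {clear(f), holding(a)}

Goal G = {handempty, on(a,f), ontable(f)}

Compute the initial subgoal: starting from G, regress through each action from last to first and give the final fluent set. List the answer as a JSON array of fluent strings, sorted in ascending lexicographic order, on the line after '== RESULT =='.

Regress step by step:
  through step 2 (stack(a,f)): drop {handempty, on(a,f)}, keep {ontable(f)}, require {clear(f), holding(a)}
    → {clear(f), holding(a), ontable(f)}
  through step 1 (unstack(a,f)): drop {clear(f), holding(a)}, keep {ontable(f)}, require {clear(a), handempty, on(a,f)}
    → {clear(a), handempty, on(a,f), ontable(f)}

== RESULT ==
["clear(a)", "handempty", "on(a,f)", "ontable(f)"]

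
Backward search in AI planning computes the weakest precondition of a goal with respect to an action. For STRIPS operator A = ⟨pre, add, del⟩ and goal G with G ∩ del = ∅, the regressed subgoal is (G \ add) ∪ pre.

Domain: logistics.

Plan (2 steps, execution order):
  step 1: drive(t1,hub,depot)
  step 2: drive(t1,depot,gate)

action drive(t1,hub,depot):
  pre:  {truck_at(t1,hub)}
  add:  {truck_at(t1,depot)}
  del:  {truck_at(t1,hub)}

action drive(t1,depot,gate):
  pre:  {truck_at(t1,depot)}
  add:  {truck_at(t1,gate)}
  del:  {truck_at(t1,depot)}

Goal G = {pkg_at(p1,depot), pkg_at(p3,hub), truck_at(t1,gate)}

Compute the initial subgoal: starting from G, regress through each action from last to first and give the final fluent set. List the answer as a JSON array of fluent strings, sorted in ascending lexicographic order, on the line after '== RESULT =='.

Regress step by step:
  through step 2 (drive(t1,depot,gate)): drop {truck_at(t1,gate)}, keep {pkg_at(p1,depot), pkg_at(p3,hub)}, require {truck_at(t1,depot)}
    → {pkg_at(p1,depot), pkg_at(p3,hub), truck_at(t1,depot)}
  through step 1 (drive(t1,hub,depot)): drop {truck_at(t1,depot)}, keep {pkg_at(p1,depot), pkg_at(p3,hub)}, require {truck_at(t1,hub)}
    → {pkg_at(p1,depot), pkg_at(p3,hub), truck_at(t1,hub)}

== RESULT ==
["pkg_at(p1,depot)", "pkg_at(p3,hub)", "truck_at(t1,hub)"]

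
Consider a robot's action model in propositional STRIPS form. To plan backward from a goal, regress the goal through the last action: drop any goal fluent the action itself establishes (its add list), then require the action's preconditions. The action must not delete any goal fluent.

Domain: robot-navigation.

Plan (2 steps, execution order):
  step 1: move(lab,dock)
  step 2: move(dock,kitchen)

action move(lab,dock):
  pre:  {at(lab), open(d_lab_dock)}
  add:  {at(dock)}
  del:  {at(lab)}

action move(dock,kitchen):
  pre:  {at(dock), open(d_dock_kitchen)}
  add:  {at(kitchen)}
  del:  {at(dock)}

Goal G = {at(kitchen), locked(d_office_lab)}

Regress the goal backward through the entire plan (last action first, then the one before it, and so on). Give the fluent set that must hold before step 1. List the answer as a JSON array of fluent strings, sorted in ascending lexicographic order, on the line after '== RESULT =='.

Work backward from the goal:
  through step 2 (move(dock,kitchen)): drop {at(kitchen)}, keep {locked(d_office_lab)}, require {at(dock), open(d_dock_kitchen)}
    → {at(dock), locked(d_office_lab), open(d_dock_kitchen)}
  through step 1 (move(lab,dock)): drop {at(dock)}, keep {locked(d_office_lab), open(d_dock_kitchen)}, require {at(lab), open(d_lab_dock)}
    → {at(lab), locked(d_office_lab), open(d_dock_kitchen), open(d_lab_dock)}

== RESULT ==
["at(lab)", "locked(d_office_lab)", "open(d_dock_kitchen)", "open(d_lab_dock)"]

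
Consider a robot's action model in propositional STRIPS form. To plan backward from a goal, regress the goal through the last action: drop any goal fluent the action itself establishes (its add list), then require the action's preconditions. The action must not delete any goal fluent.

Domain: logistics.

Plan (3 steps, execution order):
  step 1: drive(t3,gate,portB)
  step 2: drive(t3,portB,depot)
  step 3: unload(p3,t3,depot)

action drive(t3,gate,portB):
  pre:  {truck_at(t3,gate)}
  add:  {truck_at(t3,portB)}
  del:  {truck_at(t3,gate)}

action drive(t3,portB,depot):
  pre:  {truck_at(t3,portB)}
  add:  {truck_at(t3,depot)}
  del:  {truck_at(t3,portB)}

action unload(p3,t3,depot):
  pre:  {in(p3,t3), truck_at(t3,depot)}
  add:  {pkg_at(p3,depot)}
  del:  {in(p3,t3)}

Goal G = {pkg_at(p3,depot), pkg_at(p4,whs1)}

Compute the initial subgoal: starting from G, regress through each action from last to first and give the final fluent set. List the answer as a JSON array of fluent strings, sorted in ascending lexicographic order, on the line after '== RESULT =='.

Work backward from the goal:
  through step 3 (unload(p3,t3,depot)): drop {pkg_at(p3,depot)}, keep {pkg_at(p4,whs1)}, require {in(p3,t3), truck_at(t3,depot)}
    → {in(p3,t3), pkg_at(p4,whs1), truck_at(t3,depot)}
  through step 2 (drive(t3,portB,depot)): drop {truck_at(t3,depot)}, keep {in(p3,t3), pkg_at(p4,whs1)}, require {truck_at(t3,portB)}
    → {in(p3,t3), pkg_at(p4,whs1), truck_at(t3,portB)}
  through step 1 (drive(t3,gate,portB)): drop {truck_at(t3,portB)}, keep {in(p3,t3), pkg_at(p4,whs1)}, require {truck_at(t3,gate)}
    → {in(p3,t3), pkg_at(p4,whs1), truck_at(t3,gate)}

== RESULT ==
["in(p3,t3)", "pkg_at(p4,whs1)", "truck_at(t3,gate)"]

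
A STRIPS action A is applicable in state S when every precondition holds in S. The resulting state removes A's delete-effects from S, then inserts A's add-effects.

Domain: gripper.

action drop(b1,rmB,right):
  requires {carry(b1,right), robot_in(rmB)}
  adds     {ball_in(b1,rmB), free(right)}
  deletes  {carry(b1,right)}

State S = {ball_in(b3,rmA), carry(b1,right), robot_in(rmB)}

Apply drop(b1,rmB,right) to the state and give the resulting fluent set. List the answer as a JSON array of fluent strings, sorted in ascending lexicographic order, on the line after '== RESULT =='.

Compute (S \ del) ∪ add:
  pre ⊆ S: {carry(b1,right), robot_in(rmB)} ⊆ S  — applicable
  S \ del = {ball_in(b3,rmA), robot_in(rmB)}
  ∪ add   = {ball_in(b1,rmB), ball_in(b3,rmA), free(right), robot_in(rmB)}

== RESULT ==
["ball_in(b1,rmB)", "ball_in(b3,rmA)", "free(right)", "robot_in(rmB)"]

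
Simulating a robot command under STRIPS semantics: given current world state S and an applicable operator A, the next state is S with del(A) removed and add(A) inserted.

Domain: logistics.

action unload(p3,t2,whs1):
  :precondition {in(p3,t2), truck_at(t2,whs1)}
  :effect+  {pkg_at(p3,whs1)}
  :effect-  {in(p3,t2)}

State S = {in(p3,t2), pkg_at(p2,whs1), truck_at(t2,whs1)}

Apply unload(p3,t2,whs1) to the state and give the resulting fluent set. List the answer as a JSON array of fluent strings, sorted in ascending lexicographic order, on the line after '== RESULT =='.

Progress:
  pre ⊆ S: {in(p3,t2), truck_at(t2,whs1)} ⊆ S  — applicable
  S \ del = {pkg_at(p2,whs1), truck_at(t2,whs1)}
  ∪ add   = {pkg_at(p2,whs1), pkg_at(p3,whs1), truck_at(t2,whs1)}

== RESULT ==
["pkg_at(p2,whs1)", "pkg_at(p3,whs1)", "truck_at(t2,whs1)"]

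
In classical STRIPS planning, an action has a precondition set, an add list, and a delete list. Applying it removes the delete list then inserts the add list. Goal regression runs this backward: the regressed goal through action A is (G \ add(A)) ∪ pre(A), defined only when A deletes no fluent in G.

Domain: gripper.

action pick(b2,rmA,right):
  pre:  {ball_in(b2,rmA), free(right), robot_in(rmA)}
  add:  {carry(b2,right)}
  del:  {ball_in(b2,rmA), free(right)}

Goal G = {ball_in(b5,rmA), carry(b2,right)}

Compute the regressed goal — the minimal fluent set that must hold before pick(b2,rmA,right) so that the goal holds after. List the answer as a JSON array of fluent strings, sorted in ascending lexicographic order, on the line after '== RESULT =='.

Regress:
  G ∩ del = {}  (empty — regression defined)
  G \ add = {ball_in(b5,rmA), carry(b2,right)} \ {carry(b2,right)} = {ball_in(b5,rmA)}
  ∪ pre   = {ball_in(b5,rmA)} ∪ {ball_in(b2,rmA), free(right), robot_in(rmA)}
          = {ball_in(b2,rmA), ball_in(b5,rmA), free(right), robot_in(rmA)}

== RESULT ==
["ball_in(b2,rmA)", "ball_in(b5,rmA)", "free(right)", "robot_in(rmA)"]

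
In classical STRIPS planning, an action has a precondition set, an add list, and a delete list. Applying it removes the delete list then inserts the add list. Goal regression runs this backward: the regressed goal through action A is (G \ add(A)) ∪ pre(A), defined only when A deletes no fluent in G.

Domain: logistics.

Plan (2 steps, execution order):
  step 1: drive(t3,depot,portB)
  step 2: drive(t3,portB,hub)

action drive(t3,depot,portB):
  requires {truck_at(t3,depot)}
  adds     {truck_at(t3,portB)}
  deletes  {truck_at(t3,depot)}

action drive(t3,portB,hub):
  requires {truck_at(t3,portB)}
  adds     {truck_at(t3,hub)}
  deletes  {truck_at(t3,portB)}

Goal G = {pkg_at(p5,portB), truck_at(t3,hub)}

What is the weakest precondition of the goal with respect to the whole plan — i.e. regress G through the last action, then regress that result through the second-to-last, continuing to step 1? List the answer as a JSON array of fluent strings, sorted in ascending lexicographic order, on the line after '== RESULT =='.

Work backward from the goal:
  through step 2 (drive(t3,portB,hub)): drop {truck_at(t3,hub)}, keep {pkg_at(p5,portB)}, require {truck_at(t3,portB)}
    → {pkg_at(p5,portB), truck_at(t3,portB)}
  through step 1 (drive(t3,depot,portB)): drop {truck_at(t3,portB)}, keep {pkg_at(p5,portB)}, require {truck_at(t3,depot)}
    → {pkg_at(p5,portB), truck_at(t3,depot)}

== RESULT ==
["pkg_at(p5,portB)", "truck_at(t3,depot)"]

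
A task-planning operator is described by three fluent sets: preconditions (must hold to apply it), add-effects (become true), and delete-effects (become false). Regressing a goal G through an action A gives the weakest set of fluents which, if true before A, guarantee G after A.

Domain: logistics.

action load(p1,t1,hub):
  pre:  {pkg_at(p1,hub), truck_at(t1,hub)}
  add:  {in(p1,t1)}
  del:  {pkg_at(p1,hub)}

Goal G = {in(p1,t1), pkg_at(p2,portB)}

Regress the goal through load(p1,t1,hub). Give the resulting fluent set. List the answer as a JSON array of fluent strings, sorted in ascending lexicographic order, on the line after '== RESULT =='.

Regress:
  G ∩ del = {}  (empty — regression defined)
  G \ add = {in(p1,t1), pkg_at(p2,portB)} \ {in(p1,t1)} = {pkg_at(p2,portB)}
  ∪ pre   = {pkg_at(p2,portB)} ∪ {pkg_at(p1,hub), truck_at(t1,hub)}
          = {pkg_at(p1,hub), pkg_at(p2,portB), truck_at(t1,hub)}

== RESULT ==
["pkg_at(p1,hub)", "pkg_at(p2,portB)", "truck_at(t1,hub)"]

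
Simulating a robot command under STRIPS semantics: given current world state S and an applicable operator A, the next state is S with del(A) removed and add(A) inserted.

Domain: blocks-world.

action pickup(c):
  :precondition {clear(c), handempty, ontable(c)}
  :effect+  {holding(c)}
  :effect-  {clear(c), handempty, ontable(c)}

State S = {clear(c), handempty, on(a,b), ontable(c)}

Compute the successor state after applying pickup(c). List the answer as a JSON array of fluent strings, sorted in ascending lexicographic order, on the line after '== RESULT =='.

Compute (S \ del) ∪ add:
  pre ⊆ S: {clear(c), handempty, ontable(c)} ⊆ S  — applicable
  S \ del = {on(a,b)}
  ∪ add   = {holding(c), on(a,b)}

== RESULT ==
["holding(c)", "on(a,b)"]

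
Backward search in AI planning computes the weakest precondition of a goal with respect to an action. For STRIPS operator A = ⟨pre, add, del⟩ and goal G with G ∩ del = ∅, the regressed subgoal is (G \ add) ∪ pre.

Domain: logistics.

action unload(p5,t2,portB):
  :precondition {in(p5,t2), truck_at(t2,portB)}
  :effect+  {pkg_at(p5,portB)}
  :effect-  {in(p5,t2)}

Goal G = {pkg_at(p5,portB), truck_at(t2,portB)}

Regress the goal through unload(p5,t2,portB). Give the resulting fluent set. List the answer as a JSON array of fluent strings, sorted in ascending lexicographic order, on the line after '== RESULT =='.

Regress:
  G ∩ del = {}  (empty — regression defined)
  G \ add = {pkg_at(p5,portB), truck_at(t2,portB)} \ {pkg_at(p5,portB)} = {truck_at(t2,portB)}
  ∪ pre   = {truck_at(t2,portB)} ∪ {in(p5,t2), truck_at(t2,portB)}
          = {in(p5,t2), truck_at(t2,portB)}

== RESULT ==
["in(p5,t2)", "truck_at(t2,portB)"]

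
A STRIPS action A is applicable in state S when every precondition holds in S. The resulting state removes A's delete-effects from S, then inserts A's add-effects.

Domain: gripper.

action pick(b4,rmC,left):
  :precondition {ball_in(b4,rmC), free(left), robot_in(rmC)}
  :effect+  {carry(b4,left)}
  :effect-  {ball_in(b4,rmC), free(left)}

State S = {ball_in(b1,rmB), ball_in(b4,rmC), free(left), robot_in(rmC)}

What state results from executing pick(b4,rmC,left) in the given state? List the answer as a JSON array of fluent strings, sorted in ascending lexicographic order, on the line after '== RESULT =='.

Progress:
  pre ⊆ S: {ball_in(b4,rmC), free(left), robot_in(rmC)} ⊆ S  — applicable
  S \ del = {ball_in(b1,rmB), robot_in(rmC)}
  ∪ add   = {ball_in(b1,rmB), carry(b4,left), robot_in(rmC)}

== RESULT ==
["ball_in(b1,rmB)", "carry(b4,left)", "robot_in(rmC)"]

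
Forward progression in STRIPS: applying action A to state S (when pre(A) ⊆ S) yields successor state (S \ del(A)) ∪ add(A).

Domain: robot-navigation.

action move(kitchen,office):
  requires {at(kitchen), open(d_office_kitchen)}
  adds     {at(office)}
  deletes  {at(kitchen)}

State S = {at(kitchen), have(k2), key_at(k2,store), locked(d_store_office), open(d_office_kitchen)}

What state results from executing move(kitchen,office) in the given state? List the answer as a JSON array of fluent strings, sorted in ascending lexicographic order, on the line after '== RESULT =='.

Progress:
  pre ⊆ S: {at(kitchen), open(d_office_kitchen)} ⊆ S  — applicable
  S \ del = {have(k2), key_at(k2,store), locked(d_store_office), open(d_office_kitchen)}
  ∪ add   = {at(office), have(k2), key_at(k2,store), locked(d_store_office), open(d_office_kitchen)}

== RESULT ==
["at(office)", "have(k2)", "key_at(k2,store)", "locked(d_store_office)", "open(d_office_kitchen)"]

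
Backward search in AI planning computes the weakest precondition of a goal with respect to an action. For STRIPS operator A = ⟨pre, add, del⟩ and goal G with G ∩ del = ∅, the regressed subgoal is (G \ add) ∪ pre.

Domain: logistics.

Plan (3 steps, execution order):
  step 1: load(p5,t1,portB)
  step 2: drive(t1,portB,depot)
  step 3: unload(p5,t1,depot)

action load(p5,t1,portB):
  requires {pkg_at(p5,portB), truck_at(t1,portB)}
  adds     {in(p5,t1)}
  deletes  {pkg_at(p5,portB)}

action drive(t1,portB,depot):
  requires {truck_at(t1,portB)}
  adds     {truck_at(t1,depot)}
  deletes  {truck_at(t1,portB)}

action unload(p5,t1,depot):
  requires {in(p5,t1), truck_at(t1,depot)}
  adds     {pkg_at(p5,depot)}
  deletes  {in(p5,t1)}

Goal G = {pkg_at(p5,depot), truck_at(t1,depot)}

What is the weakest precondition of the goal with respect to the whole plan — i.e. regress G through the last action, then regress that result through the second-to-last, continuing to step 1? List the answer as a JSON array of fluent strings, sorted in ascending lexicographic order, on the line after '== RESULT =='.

Work backward from the goal:
  through step 3 (unload(p5,t1,depot)): drop {pkg_at(p5,depot)}, keep {truck_at(t1,depot)}, require {in(p5,t1), truck_at(t1,depot)}
    → {in(p5,t1), truck_at(t1,depot)}
  through step 2 (drive(t1,portB,depot)): drop {truck_at(t1,depot)}, keep {in(p5,t1)}, require {truck_at(t1,portB)}
    → {in(p5,t1), truck_at(t1,portB)}
  through step 1 (load(p5,t1,portB)): drop {in(p5,t1)}, keep {truck_at(t1,portB)}, require {pkg_at(p5,portB), truck_at(t1,portB)}
    → {pkg_at(p5,portB), truck_at(t1,portB)}

== RESULT ==
["pkg_at(p5,portB)", "truck_at(t1,portB)"]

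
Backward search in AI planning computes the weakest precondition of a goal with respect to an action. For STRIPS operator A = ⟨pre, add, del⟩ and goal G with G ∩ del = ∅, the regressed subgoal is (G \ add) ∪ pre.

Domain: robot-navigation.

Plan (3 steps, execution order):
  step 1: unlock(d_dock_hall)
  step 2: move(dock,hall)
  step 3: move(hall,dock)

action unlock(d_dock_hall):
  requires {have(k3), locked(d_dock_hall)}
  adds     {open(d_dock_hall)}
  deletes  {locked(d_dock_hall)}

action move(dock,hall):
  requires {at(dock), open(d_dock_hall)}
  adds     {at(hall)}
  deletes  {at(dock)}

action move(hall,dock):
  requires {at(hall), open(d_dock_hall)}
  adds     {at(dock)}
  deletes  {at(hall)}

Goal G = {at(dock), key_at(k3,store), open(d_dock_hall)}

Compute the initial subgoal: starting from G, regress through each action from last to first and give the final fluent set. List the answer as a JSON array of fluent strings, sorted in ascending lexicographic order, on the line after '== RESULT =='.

Regress step by step:
  through step 3 (move(hall,dock)): drop {at(dock)}, keep {key_at(k3,store), open(d_dock_hall)}, require {at(hall), open(d_dock_hall)}
    → {at(hall), key_at(k3,store), open(d_dock_hall)}
  through step 2 (move(dock,hall)): drop {at(hall)}, keep {key_at(k3,store), open(d_dock_hall)}, require {at(dock), open(d_dock_hall)}
    → {at(dock), key_at(k3,store), open(d_dock_hall)}
  through step 1 (unlock(d_dock_hall)): drop {open(d_dock_hall)}, keep {at(dock), key_at(k3,store)}, require {have(k3), locked(d_dock_hall)}
    → {at(dock), have(k3), key_at(k3,store), locked(d_dock_hall)}

== RESULT ==
["at(dock)", "have(k3)", "key_at(k3,store)", "locked(d_dock_hall)"]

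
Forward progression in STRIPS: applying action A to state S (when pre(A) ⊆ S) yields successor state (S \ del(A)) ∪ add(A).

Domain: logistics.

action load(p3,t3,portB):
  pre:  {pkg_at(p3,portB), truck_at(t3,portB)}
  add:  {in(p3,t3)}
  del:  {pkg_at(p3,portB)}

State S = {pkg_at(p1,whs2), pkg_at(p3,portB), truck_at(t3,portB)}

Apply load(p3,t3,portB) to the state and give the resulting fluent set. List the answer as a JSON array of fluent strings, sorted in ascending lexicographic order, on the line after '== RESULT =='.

Progress:
  pre ⊆ S: {pkg_at(p3,portB), truck_at(t3,portB)} ⊆ S  — applicable
  S \ del = {pkg_at(p1,whs2), truck_at(t3,portB)}
  ∪ add   = {in(p3,t3), pkg_at(p1,whs2), truck_at(t3,portB)}

== RESULT ==
["in(p3,t3)", "pkg_at(p1,whs2)", "truck_at(t3,portB)"]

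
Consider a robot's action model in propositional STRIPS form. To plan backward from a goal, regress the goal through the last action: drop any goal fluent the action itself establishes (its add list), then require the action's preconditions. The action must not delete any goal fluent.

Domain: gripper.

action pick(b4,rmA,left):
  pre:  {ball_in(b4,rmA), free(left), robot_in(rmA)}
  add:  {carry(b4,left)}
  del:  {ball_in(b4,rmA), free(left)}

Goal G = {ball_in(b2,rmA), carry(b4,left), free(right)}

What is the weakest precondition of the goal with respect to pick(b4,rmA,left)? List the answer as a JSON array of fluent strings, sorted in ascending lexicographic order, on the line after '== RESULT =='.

Regress:
  G ∩ del = {}  (empty — regression defined)
  G \ add = {ball_in(b2,rmA), carry(b4,left), free(right)} \ {carry(b4,left)} = {ball_in(b2,rmA), free(right)}
  ∪ pre   = {ball_in(b2,rmA), free(right)} ∪ {ball_in(b4,rmA), free(left), robot_in(rmA)}
          = {ball_in(b2,rmA), ball_in(b4,rmA), free(left), free(right), robot_in(rmA)}

== RESULT ==
["ball_in(b2,rmA)", "ball_in(b4,rmA)", "free(left)", "free(right)", "robot_in(rmA)"]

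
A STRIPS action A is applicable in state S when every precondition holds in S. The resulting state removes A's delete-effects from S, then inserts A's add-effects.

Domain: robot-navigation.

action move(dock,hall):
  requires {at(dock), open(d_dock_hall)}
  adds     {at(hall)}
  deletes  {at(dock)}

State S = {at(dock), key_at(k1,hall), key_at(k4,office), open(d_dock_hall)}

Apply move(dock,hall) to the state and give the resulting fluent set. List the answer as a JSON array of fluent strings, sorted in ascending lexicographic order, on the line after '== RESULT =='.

Progress:
  pre ⊆ S: {at(dock), open(d_dock_hall)} ⊆ S  — applicable
  S \ del = {key_at(k1,hall), key_at(k4,office), open(d_dock_hall)}
  ∪ add   = {at(hall), key_at(k1,hall), key_at(k4,office), open(d_dock_hall)}

== RESULT ==
["at(hall)", "key_at(k1,hall)", "key_at(k4,office)", "open(d_dock_hall)"]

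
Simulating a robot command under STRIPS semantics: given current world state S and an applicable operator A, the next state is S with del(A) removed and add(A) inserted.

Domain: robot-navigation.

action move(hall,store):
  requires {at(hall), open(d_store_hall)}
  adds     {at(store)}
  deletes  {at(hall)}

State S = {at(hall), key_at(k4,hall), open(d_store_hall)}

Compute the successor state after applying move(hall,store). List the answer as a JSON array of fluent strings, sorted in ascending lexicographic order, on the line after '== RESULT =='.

Compute (S \ del) ∪ add:
  pre ⊆ S: {at(hall), open(d_store_hall)} ⊆ S  — applicable
  S \ del = {key_at(k4,hall), open(d_store_hall)}
  ∪ add   = {at(store), key_at(k4,hall), open(d_store_hall)}

== RESULT ==
["at(store)", "key_at(k4,hall)", "open(d_store_hall)"]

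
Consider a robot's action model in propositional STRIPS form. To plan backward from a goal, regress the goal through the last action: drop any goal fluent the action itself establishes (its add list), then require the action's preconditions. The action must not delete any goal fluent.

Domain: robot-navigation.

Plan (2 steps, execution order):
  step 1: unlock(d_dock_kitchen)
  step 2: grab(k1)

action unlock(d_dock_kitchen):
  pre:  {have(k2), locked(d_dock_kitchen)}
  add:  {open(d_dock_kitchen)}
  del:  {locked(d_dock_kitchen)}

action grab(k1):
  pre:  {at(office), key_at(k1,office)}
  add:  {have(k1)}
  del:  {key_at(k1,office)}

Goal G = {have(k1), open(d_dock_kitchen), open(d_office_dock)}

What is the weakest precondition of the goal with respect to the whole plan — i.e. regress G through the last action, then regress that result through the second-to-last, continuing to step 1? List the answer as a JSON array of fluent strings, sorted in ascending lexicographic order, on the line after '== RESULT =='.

Work backward from the goal:
  through step 2 (grab(k1)): drop {have(k1)}, keep {open(d_dock_kitchen), open(d_office_dock)}, require {at(office), key_at(k1,office)}
    → {at(office), key_at(k1,office), open(d_dock_kitchen), open(d_office_dock)}
  through step 1 (unlock(d_dock_kitchen)): drop {open(d_dock_kitchen)}, keep {at(office), key_at(k1,office), open(d_office_dock)}, require {have(k2), locked(d_dock_kitchen)}
    → {at(office), have(k2), key_at(k1,office), locked(d_dock_kitchen), open(d_office_dock)}

== RESULT ==
["at(office)", "have(k2)", "key_at(k1,office)", "locked(d_dock_kitchen)", "open(d_office_dock)"]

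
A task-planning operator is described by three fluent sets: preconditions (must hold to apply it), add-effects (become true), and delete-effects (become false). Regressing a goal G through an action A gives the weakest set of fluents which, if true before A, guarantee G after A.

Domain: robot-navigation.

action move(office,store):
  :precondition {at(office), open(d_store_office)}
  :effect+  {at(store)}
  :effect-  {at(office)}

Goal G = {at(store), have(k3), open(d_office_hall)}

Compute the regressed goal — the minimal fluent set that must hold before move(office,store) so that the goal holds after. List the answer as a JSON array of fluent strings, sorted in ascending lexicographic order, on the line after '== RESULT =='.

Regress:
  G ∩ del = {}  (empty — regression defined)
  G \ add = {at(store), have(k3), open(d_office_hall)} \ {at(store)} = {have(k3), open(d_office_hall)}
  ∪ pre   = {have(k3), open(d_office_hall)} ∪ {at(office), open(d_store_office)}
          = {at(office), have(k3), open(d_office_hall), open(d_store_office)}

== RESULT ==
["at(office)", "have(k3)", "open(d_office_hall)", "open(d_store_office)"]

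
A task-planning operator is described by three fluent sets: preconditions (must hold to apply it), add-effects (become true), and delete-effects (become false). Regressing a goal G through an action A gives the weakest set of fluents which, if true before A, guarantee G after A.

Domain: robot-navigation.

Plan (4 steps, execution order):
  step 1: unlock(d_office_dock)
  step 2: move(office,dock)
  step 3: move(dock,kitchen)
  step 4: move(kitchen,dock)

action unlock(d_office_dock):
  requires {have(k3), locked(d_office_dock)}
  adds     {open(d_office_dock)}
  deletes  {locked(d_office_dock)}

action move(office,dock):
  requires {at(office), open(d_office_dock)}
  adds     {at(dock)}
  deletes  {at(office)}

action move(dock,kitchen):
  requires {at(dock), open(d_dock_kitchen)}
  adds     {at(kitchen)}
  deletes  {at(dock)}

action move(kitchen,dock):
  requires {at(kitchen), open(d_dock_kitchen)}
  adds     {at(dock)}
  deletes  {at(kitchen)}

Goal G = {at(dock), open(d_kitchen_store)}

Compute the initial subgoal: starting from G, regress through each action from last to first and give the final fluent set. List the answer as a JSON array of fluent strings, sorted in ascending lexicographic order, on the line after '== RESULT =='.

Work backward from the goal:
  through step 4 (move(kitchen,dock)): drop {at(dock)}, keep {open(d_kitchen_store)}, require {at(kitchen), open(d_dock_kitchen)}
    → {at(kitchen), open(d_dock_kitchen), open(d_kitchen_store)}
  through step 3 (move(dock,kitchen)): drop {at(kitchen)}, keep {open(d_dock_kitchen), open(d_kitchen_store)}, require {at(dock), open(d_dock_kitchen)}
    → {at(dock), open(d_dock_kitchen), open(d_kitchen_store)}
  through step 2 (move(office,dock)): drop {at(dock)}, keep {open(d_dock_kitchen), open(d_kitchen_store)}, require {at(office), open(d_office_dock)}
    → {at(office), open(d_dock_kitchen), open(d_kitchen_store), open(d_office_dock)}
  through step 1 (unlock(d_office_dock)): drop {open(d_office_dock)}, keep {at(office), open(d_dock_kitchen), open(d_kitchen_store)}, require {have(k3), locked(d_office_dock)}
    → {at(office), have(k3), locked(d_office_dock), open(d_dock_kitchen), open(d_kitchen_store)}

== RESULT ==
["at(office)", "have(k3)", "locked(d_office_dock)", "open(d_dock_kitchen)", "open(d_kitchen_store)"]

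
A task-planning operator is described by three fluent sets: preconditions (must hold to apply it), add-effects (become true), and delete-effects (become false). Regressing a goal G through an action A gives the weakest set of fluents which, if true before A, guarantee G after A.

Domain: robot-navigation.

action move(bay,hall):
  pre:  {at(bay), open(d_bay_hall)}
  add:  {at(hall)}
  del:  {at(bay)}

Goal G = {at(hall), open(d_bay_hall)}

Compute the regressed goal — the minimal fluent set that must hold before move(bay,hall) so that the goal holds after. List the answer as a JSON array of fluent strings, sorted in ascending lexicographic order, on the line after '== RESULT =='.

Regress:
  G ∩ del = {}  (empty — regression defined)
  G \ add = {at(hall), open(d_bay_hall)} \ {at(hall)} = {open(d_bay_hall)}
  ∪ pre   = {open(d_bay_hall)} ∪ {at(bay), open(d_bay_hall)}
          = {at(bay), open(d_bay_hall)}

== RESULT ==
["at(bay)", "open(d_bay_hall)"]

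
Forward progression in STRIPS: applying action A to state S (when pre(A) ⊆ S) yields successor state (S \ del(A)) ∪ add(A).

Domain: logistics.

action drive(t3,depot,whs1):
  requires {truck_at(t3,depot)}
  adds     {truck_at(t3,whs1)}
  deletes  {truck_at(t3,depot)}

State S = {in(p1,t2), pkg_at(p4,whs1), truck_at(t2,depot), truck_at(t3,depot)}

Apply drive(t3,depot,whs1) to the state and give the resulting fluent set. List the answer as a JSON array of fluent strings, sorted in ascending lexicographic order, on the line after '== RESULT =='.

Compute (S \ del) ∪ add:
  pre ⊆ S: {truck_at(t3,depot)} ⊆ S  — applicable
  S \ del = {in(p1,t2), pkg_at(p4,whs1), truck_at(t2,depot)}
  ∪ add   = {in(p1,t2), pkg_at(p4,whs1), truck_at(t2,depot), truck_at(t3,whs1)}

== RESULT ==
["in(p1,t2)", "pkg_at(p4,whs1)", "truck_at(t2,depot)", "truck_at(t3,whs1)"]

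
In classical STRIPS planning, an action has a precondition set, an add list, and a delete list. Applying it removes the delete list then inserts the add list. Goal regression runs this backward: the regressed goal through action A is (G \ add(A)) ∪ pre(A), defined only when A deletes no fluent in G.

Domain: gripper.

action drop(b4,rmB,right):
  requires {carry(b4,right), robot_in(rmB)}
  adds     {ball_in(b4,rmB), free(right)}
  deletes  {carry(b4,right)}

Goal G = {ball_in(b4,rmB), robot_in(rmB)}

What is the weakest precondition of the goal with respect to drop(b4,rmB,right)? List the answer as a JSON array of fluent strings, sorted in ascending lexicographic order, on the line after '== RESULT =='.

Regress:
  G ∩ del = {}  (empty — regression defined)
  G \ add = {ball_in(b4,rmB), robot_in(rmB)} \ {ball_in(b4,rmB), free(right)} = {robot_in(rmB)}
  ∪ pre   = {robot_in(rmB)} ∪ {carry(b4,right), robot_in(rmB)}
          = {carry(b4,right), robot_in(rmB)}

== RESULT ==
["carry(b4,right)", "robot_in(rmB)"]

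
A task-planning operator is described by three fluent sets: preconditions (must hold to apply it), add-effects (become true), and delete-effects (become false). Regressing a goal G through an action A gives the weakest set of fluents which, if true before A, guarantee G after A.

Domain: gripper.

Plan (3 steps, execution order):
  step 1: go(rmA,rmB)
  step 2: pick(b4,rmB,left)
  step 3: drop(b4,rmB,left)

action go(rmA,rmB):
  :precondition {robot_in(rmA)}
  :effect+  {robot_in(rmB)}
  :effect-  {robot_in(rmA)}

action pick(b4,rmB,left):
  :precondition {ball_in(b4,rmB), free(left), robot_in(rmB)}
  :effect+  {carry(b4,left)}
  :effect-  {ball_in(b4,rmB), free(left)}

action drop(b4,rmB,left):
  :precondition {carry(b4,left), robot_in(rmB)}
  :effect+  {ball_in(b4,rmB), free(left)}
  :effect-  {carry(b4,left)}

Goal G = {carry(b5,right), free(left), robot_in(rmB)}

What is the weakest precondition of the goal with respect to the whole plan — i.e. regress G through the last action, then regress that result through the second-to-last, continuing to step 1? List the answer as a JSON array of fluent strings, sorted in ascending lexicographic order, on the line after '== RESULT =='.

Regress step by step:
  through step 3 (drop(b4,rmB,left)): drop {free(left)}, keep {carry(b5,right), robot_in(rmB)}, require {carry(b4,left), robot_in(rmB)}
    → {carry(b4,left), carry(b5,right), robot_in(rmB)}
  through step 2 (pick(b4,rmB,left)): drop {carry(b4,left)}, keep {carry(b5,right), robot_in(rmB)}, require {ball_in(b4,rmB), free(left), robot_in(rmB)}
    → {ball_in(b4,rmB), carry(b5,right), free(left), robot_in(rmB)}
  through step 1 (go(rmA,rmB)): drop {robot_in(rmB)}, keep {ball_in(b4,rmB), carry(b5,right), free(left)}, require {robot_in(rmA)}
    → {ball_in(b4,rmB), carry(b5,right), free(left), robot_in(rmA)}

== RESULT ==
["ball_in(b4,rmB)", "carry(b5,right)", "free(left)", "robot_in(rmA)"]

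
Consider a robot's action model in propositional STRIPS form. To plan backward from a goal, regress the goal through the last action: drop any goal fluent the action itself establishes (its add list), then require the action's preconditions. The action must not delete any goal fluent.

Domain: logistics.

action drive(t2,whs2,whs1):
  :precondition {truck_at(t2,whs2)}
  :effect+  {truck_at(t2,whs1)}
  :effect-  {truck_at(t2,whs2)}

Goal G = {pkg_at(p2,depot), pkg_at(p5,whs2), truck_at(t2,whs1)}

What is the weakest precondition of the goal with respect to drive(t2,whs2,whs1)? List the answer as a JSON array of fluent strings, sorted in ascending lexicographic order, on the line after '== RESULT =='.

Compute (G \ add) ∪ pre:
  G ∩ del = {}  (empty — regression defined)
  G \ add = {pkg_at(p2,depot), pkg_at(p5,whs2), truck_at(t2,whs1)} \ {truck_at(t2,whs1)} = {pkg_at(p2,depot), pkg_at(p5,whs2)}
  ∪ pre   = {pkg_at(p2,depot), pkg_at(p5,whs2)} ∪ {truck_at(t2,whs2)}
          = {pkg_at(p2,depot), pkg_at(p5,whs2), truck_at(t2,whs2)}

== RESULT ==
["pkg_at(p2,depot)", "pkg_at(p5,whs2)", "truck_at(t2,whs2)"]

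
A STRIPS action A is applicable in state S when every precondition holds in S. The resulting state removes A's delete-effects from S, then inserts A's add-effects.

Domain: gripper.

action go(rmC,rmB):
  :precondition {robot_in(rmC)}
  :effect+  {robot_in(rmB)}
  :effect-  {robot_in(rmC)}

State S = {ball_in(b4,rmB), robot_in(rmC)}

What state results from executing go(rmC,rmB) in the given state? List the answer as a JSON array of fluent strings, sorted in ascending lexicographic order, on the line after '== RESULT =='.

Compute (S \ del) ∪ add:
  pre ⊆ S: {robot_in(rmC)} ⊆ S  — applicable
  S \ del = {ball_in(b4,rmB)}
  ∪ add   = {ball_in(b4,rmB), robot_in(rmB)}

== RESULT ==
["ball_in(b4,rmB)", "robot_in(rmB)"]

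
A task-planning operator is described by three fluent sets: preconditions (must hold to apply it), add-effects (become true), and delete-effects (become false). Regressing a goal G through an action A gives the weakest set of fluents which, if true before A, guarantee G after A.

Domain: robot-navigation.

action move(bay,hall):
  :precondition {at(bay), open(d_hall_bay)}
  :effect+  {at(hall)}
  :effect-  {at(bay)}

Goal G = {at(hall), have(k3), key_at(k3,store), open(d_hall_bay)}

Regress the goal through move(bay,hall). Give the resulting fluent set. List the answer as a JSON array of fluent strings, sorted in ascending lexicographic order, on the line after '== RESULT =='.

Compute (G \ add) ∪ pre:
  G ∩ del = {}  (empty — regression defined)
  G \ add = {at(hall), have(k3), key_at(k3,store), open(d_hall_bay)} \ {at(hall)} = {have(k3), key_at(k3,store), open(d_hall_bay)}
  ∪ pre   = {have(k3), key_at(k3,store), open(d_hall_bay)} ∪ {at(bay), open(d_hall_bay)}
          = {at(bay), have(k3), key_at(k3,store), open(d_hall_bay)}

== RESULT ==
["at(bay)", "have(k3)", "key_at(k3,store)", "open(d_hall_bay)"]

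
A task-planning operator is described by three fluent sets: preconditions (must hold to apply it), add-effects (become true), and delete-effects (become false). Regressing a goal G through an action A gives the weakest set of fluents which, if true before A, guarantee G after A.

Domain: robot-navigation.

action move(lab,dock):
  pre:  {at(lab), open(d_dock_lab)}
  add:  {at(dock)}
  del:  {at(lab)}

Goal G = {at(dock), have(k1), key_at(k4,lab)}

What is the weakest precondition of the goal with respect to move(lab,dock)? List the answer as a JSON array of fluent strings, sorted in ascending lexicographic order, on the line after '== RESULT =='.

Compute (G \ add) ∪ pre:
  G ∩ del = {}  (empty — regression defined)
  G \ add = {at(dock), have(k1), key_at(k4,lab)} \ {at(dock)} = {have(k1), key_at(k4,lab)}
  ∪ pre   = {have(k1), key_at(k4,lab)} ∪ {at(lab), open(d_dock_lab)}
          = {at(lab), have(k1), key_at(k4,lab), open(d_dock_lab)}

== RESULT ==
["at(lab)", "have(k1)", "key_at(k4,lab)", "open(d_dock_lab)"]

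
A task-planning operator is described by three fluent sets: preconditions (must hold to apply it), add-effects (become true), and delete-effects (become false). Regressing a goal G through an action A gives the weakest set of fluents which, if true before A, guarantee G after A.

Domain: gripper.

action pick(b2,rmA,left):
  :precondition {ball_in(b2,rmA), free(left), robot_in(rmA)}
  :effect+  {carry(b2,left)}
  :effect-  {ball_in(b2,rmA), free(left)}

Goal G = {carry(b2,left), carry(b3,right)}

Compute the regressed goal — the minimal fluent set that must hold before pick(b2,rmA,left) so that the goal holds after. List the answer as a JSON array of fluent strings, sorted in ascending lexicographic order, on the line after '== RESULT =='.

Regress:
  G ∩ del = {}  (empty — regression defined)
  G \ add = {carry(b2,left), carry(b3,right)} \ {carry(b2,left)} = {carry(b3,right)}
  ∪ pre   = {carry(b3,right)} ∪ {ball_in(b2,rmA), free(left), robot_in(rmA)}
          = {ball_in(b2,rmA), carry(b3,right), free(left), robot_in(rmA)}

== RESULT ==
["ball_in(b2,rmA)", "carry(b3,right)", "free(left)", "robot_in(rmA)"]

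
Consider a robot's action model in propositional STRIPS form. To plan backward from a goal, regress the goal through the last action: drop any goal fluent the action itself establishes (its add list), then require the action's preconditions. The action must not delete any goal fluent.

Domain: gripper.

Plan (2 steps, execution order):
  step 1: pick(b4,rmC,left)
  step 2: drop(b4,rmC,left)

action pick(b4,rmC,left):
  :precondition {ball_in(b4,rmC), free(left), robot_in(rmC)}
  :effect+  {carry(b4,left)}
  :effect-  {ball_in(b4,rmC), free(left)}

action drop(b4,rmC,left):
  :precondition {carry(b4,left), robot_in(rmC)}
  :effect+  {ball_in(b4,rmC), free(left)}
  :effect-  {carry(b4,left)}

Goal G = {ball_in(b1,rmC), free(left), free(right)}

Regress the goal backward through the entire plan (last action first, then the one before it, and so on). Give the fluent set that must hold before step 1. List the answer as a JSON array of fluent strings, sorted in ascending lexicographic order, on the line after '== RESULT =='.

Regress step by step:
  through step 2 (drop(b4,rmC,left)): drop {free(left)}, keep {ball_in(b1,rmC), free(right)}, require {carry(b4,left), robot_in(rmC)}
    → {ball_in(b1,rmC), carry(b4,left), free(right), robot_in(rmC)}
  through step 1 (pick(b4,rmC,left)): drop {carry(b4,left)}, keep {ball_in(b1,rmC), free(right), robot_in(rmC)}, require {ball_in(b4,rmC), free(left), robot_in(rmC)}
    → {ball_in(b1,rmC), ball_in(b4,rmC), free(left), free(right), robot_in(rmC)}

== RESULT ==
["ball_in(b1,rmC)", "ball_in(b4,rmC)", "free(left)", "free(right)", "robot_in(rmC)"]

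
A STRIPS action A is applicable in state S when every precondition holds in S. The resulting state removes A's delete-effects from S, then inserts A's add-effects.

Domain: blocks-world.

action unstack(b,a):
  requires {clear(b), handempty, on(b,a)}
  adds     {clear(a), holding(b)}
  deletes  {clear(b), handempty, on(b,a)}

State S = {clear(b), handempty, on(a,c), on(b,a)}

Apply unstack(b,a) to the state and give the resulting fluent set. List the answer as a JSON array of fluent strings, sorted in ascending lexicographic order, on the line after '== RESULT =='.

Compute (S \ del) ∪ add:
  pre ⊆ S: {clear(b), handempty, on(b,a)} ⊆ S  — applicable
  S \ del = {on(a,c)}
  ∪ add   = {clear(a), holding(b), on(a,c)}

== RESULT ==
["clear(a)", "holding(b)", "on(a,c)"]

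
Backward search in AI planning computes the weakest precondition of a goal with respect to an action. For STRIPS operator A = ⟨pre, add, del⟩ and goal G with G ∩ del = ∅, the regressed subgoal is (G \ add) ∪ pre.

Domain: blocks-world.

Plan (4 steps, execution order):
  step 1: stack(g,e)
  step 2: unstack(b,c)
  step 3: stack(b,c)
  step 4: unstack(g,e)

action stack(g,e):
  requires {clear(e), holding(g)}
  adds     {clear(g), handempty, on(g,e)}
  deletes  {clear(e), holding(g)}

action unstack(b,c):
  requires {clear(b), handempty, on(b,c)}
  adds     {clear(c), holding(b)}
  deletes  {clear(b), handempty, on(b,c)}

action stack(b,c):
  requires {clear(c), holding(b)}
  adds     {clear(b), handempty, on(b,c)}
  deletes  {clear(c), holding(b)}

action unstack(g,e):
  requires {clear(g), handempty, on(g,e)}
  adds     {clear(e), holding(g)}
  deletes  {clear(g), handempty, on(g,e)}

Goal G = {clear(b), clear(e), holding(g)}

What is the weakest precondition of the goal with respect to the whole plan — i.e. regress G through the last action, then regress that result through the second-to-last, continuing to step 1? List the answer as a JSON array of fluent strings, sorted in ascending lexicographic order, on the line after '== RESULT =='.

Work backward from the goal:
  through step 4 (unstack(g,e)): drop {clear(e), holding(g)}, keep {clear(b)}, require {clear(g), handempty, on(g,e)}
    → {clear(b), clear(g), handempty, on(g,e)}
  through step 3 (stack(b,c)): drop {clear(b), handempty}, keep {clear(g), on(g,e)}, require {clear(c), holding(b)}
    → {clear(c), clear(g), holding(b), on(g,e)}
  through step 2 (unstack(b,c)): drop {clear(c), holding(b)}, keep {clear(g), on(g,e)}, require {clear(b), handempty, on(b,c)}
    → {clear(b), clear(g), handempty, on(b,c), on(g,e)}
  through step 1 (stack(g,e)): drop {clear(g), handempty, on(g,e)}, keep {clear(b), on(b,c)}, require {clear(e), holding(g)}
    → {clear(b), clear(e), holding(g), on(b,c)}

== RESULT ==
["clear(b)", "clear(e)", "holding(g)", "on(b,c)"]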